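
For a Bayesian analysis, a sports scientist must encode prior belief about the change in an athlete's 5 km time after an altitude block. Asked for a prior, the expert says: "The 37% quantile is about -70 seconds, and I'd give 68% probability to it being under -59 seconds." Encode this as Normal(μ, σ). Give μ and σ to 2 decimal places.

For Normal(μ,σ), the p-quantile is μ + z_p·σ. Here z_{0.37} = -0.3319, z_{0.68} = 0.4677.
So -70 = μ − 0.3319σ and -59 = μ + 0.4677σ.
Subtracting: σ = (-59 − -70)/(0.4677 − (-0.3319)) = 13.76.
Then μ = -70 − (-0.3319)·13.76 = -65.43.

μ = -65.43, σ = 13.76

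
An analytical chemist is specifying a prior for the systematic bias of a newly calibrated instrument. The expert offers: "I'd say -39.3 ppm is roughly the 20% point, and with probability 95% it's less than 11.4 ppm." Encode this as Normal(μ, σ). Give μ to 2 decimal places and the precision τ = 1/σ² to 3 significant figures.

For Normal(μ,σ), the p-quantile is μ + z_p·σ. Here z_{0.2} = -0.8416, z_{0.95} = 1.645.
So -39.3 = μ − 0.8416σ and 11.4 = μ + 1.645σ.
Subtracting: σ = (11.4 − -39.3)/(1.645 − (-0.8416)) = 20.39.
Then μ = -39.3 − (-0.8416)·20.39 = -22.14.
Precision τ = 1/σ² = 1/20.39² = 0.00241.

μ = -22.14, τ = 0.00241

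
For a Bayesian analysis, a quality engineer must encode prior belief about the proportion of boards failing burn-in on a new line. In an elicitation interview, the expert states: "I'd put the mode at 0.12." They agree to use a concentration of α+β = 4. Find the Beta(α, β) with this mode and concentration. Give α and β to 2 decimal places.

α = 1.24, β = 2.76

For α,β > 1 the Beta mode is (α−1)/(α+β−2). With α+β = 4, the mode is (α−1)/2.
Set (α−1)/2 = 0.12 → α = 1 + 0.12·2 = 1.24.
β = 4 − α = 2.76.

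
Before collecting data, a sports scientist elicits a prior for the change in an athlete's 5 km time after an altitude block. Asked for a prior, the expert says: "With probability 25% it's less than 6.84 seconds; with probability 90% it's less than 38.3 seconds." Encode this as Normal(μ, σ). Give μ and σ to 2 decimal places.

The p-quantile of Normal(μ,σ) is μ + z_p·σ, with z_{0.25} = -0.6745 and z_{0.9} = 1.282.
Eliminate σ: μ = (z₂·x₁ − z₁·x₂)/(z₂ − z₁) = (1.282·6.84 − (-0.6745)·38.3)/1.956 = 17.69.
Then σ = (x₂ − x₁)/(z₂ − z₁) = (38.3 − 6.84)/1.956 = 16.08.

μ = 17.69, σ = 16.08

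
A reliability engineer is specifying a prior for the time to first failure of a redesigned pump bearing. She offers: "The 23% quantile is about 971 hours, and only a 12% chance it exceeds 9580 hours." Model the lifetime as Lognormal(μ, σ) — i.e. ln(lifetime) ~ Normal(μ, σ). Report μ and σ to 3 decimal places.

If T ~ Lognormal(μ,σ) then ln T ~ Normal(μ,σ), so the p-quantile of ln T is μ + z_p·σ.
ln(971) = 6.878 and ln(9580) = 9.167; z_{0.23} = -0.7388, z_{0.88} = 1.175.
σ = (9.167 − 6.878)/(1.175 − (-0.7388)) = 1.196.
μ = 6.878 − (-0.7388)·1.196 = 7.762.

μ ≈ 7.762, σ ≈ 1.196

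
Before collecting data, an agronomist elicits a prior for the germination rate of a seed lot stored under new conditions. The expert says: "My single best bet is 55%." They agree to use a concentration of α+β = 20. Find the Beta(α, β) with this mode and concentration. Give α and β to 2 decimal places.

For α,β > 1 the Beta mode is (α−1)/(α+β−2). With α+β = 20, the mode is (α−1)/18.
Set (α−1)/18 = 0.55 → α = 1 + 0.55·18 = 10.90.
β = 20 − α = 9.10.

α = 10.90, β = 9.10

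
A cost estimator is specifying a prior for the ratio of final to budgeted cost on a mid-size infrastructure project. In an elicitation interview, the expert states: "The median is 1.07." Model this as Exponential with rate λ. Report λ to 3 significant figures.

λ ≈ 0.648

Exponential median = ln 2 / λ, so λ = ln 2 / 1.07 = 0.648.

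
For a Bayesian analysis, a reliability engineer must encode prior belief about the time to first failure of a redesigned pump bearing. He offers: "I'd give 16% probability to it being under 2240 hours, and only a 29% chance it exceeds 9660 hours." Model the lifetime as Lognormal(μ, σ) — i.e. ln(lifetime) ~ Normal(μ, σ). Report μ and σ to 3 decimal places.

If T ~ Lognormal(μ,σ) then ln T ~ Normal(μ,σ), so the p-quantile of ln T is μ + z_p·σ.
ln(2240) = 7.714 and ln(9660) = 9.176; z_{0.16} = -0.9945, z_{0.71} = 0.5534.
σ = (9.176 − 7.714)/(0.5534 − (-0.9945)) = 0.944.
μ = 7.714 − (-0.9945)·0.944 = 8.653.

μ ≈ 8.653, σ ≈ 0.944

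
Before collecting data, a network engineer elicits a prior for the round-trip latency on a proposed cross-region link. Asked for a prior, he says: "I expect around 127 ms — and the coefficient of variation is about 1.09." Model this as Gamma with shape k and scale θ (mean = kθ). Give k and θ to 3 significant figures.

For Gamma(k, scale θ): mean = kθ, variance = kθ², so CV = 1/√k.
CV = 1.09, hence k = 1/CV² = 0.842.
Then θ = mean/k = 127/0.842 = 151.

k ≈ 0.842, θ ≈ 151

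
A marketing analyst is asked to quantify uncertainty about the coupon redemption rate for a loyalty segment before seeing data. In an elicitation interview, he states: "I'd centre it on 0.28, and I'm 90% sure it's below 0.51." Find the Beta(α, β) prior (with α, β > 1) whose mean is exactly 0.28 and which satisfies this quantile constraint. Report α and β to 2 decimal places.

With mean 0.28 fixed, write α = 0.28s, β = 0.72s where s = α+β.
Need P(θ < 0.51) = 0.9 under Beta(0.28s, 0.72s). Normal approximation: (q−m)/√(m(1−m)/s) ≈ z_{0.9} = 1.28, so s ≈ 0.28·0.72·(1.28)²/(0.51−0.28)² = 6.3.
At s = 6.3: P(θ<0.51) ≈ 0.895. Adjusting to match 0.9 gives s ≈ 6.61.
So α = 0.28·6.61 ≈ 1.85, β = 0.72·6.61 ≈ 4.76.

α ≈ 1.85, β ≈ 4.76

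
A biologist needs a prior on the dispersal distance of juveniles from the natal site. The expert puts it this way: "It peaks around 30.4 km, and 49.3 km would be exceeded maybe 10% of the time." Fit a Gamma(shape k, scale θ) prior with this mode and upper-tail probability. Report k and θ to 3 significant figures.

k ≈ 9.05, θ ≈ 3.78

Gamma(k,θ) with k>1 has mode (k−1)θ, so θ = 30.4/(k−1).
Need P(X < 49.3) = 0.9 with θ tied to k this way. Start at k = 2, θ = 30.4: P(X<49.3) ≈ 0.482.
Too low — raise k to concentrate. Iterating converges to k ≈ 9.05.
Then θ = 30.4/(9.05−1) ≈ 3.78.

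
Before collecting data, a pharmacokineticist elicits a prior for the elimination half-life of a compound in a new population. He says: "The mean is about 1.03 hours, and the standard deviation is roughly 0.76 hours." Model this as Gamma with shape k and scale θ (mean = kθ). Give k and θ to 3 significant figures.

k ≈ 1.84, θ ≈ 0.561

For Gamma(k, scale θ): mean = kθ, variance = kθ², so CV = 1/√k.
CV = SD/mean = 0.76/1.03 = 0.7379, hence k = 1/CV² = 1.84.
Then θ = mean/k = 1.03/1.84 = 0.561.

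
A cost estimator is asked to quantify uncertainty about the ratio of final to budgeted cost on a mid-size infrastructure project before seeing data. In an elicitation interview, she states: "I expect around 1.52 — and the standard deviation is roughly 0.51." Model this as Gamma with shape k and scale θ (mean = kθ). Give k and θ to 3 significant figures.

k ≈ 8.88, θ ≈ 0.171

For Gamma(k, scale θ): mean = kθ, variance = kθ², so CV = 1/√k.
CV = SD/mean = 0.51/1.52 = 0.3355, hence k = 1/CV² = 8.88.
Then θ = mean/k = 1.52/8.88 = 0.171.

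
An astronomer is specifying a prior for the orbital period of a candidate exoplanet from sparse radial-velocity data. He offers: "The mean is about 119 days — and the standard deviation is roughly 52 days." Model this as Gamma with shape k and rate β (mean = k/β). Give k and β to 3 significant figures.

k ≈ 5.24, β ≈ 0.044

For Gamma(k, rate β): mean = k/β, variance = k/β², so CV = 1/√k.
CV = SD/mean = 52/119 = 0.437, hence k = 1/CV² = 5.24.
Then β = k/mean = 5.24/119 = 0.044.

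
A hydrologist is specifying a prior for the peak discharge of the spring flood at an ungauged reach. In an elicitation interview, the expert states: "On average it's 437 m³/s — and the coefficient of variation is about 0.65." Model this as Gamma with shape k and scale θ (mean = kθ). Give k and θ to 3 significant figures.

k ≈ 2.37, θ ≈ 185

For Gamma(k, scale θ): mean = kθ, variance = kθ², so CV = 1/√k.
CV = 0.65, hence k = 1/CV² = 2.37.
Then θ = mean/k = 437/2.37 = 185.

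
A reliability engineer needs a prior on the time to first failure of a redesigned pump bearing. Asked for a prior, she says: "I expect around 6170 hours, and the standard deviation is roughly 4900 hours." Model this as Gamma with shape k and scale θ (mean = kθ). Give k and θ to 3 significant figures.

For Gamma(k, scale θ): mean = kθ, variance = kθ², so CV = 1/√k.
CV = SD/mean = 4900/6170 = 0.7942, hence k = 1/CV² = 1.59.
Then θ = mean/k = 6170/1.59 = 3890.

k ≈ 1.59, θ ≈ 3890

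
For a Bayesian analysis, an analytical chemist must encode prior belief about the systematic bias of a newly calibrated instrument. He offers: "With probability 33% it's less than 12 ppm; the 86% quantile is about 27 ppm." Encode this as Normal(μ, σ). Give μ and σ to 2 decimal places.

The p-quantile of Normal(μ,σ) is μ + z_p·σ, with z_{0.33} = -0.4399 and z_{0.86} = 1.08.
Eliminate σ: μ = (z₂·x₁ − z₁·x₂)/(z₂ − z₁) = (1.08·12 − (-0.4399)·27)/1.52 = 16.34.
Then σ = (x₂ − x₁)/(z₂ − z₁) = (27 − 12)/1.52 = 9.87.

μ = 16.34, σ = 9.87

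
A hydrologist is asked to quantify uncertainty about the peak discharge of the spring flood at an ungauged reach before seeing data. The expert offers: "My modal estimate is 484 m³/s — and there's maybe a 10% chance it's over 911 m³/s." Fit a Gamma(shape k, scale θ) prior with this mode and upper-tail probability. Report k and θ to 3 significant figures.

Gamma(k,θ) with k>1 has mode (k−1)θ, so θ = 484/(k−1).
Need P(X < 911) = 0.9 with θ tied to k this way. Start at k = 2, θ = 484: P(X<911) ≈ 0.561.
Too low — raise k to concentrate. Iterating converges to k ≈ 5.78.
Then θ = 484/(5.78−1) ≈ 101.

k ≈ 5.78, θ ≈ 101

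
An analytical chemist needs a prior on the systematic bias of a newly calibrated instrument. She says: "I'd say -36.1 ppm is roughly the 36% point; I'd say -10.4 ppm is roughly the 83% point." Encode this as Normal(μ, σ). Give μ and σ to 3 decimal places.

μ = -29.082, σ = 19.579

For Normal(μ,σ), the p-quantile is μ + z_p·σ. Here z_{0.36} = -0.3585, z_{0.83} = 0.9542.
So -36.1 = μ − 0.3585σ and -10.4 = μ + 0.9542σ.
Subtracting: σ = (-10.4 − -36.1)/(0.9542 − (-0.3585)) = 19.579.
Then μ = -36.1 − (-0.3585)·19.579 = -29.082.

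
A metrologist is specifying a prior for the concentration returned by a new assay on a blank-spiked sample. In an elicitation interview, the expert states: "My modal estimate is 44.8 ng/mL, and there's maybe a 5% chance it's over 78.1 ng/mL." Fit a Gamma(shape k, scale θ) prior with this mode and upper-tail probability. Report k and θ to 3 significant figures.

k ≈ 10, θ ≈ 4.96

Gamma(k,θ) with k>1 has mode (k−1)θ, so θ = 44.8/(k−1).
Need P(X < 78.1) = 0.95 with θ tied to k this way. Start at k = 2, θ = 44.8: P(X<78.1) ≈ 0.520.
Too low — raise k to concentrate. Iterating converges to k ≈ 10.
Then θ = 44.8/(10−1) ≈ 4.96.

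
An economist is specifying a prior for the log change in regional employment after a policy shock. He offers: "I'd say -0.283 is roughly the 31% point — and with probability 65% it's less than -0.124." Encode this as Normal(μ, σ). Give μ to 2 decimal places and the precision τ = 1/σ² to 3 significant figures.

μ = -0.19, τ = 30.7

The p-quantile of Normal(μ,σ) is μ + z_p·σ, with z_{0.31} = -0.4959 and z_{0.65} = 0.3853.
Eliminate σ: μ = (z₂·x₁ − z₁·x₂)/(z₂ − z₁) = (0.3853·-0.283 − (-0.4959)·-0.124)/0.8812 = -0.19.
Then σ = (x₂ − x₁)/(z₂ − z₁) = (-0.124 − -0.283)/0.8812 = 0.18.
Precision τ = 1/σ² = 1/0.1804² = 30.7.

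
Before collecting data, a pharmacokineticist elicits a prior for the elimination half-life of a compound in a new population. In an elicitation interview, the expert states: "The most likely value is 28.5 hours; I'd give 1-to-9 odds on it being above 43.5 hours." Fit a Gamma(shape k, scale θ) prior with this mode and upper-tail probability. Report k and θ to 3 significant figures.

k ≈ 11.4, θ ≈ 2.73

Gamma(k,θ) with k>1 has mode (k−1)θ, so θ = 28.5/(k−1).
Need P(X < 43.5) = 0.9 with θ tied to k this way. Start at k = 2, θ = 28.5: P(X<43.5) ≈ 0.451.
Too low — raise k to concentrate. Iterating converges to k ≈ 11.4.
Then θ = 28.5/(11.4−1) ≈ 2.73.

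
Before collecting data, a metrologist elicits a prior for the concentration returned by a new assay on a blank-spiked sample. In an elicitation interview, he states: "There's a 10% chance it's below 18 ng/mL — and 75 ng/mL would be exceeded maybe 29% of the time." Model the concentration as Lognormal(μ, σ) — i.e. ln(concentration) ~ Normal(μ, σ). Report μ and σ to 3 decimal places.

If T ~ Lognormal(μ,σ) then ln T ~ Normal(μ,σ), so the p-quantile of ln T is μ + z_p·σ.
ln(18) = 2.89 and ln(75) = 4.317; z_{0.1} = -1.282, z_{0.71} = 0.5534.
σ = (4.317 − 2.89)/(0.5534 − (-1.282)) = 0.778.
μ = 2.89 − (-1.282)·0.778 = 3.887.

μ ≈ 3.887, σ ≈ 0.778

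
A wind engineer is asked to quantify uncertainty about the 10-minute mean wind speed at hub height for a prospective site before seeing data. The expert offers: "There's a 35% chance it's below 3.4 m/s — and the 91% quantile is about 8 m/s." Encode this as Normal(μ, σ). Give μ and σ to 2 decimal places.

The p-quantile of Normal(μ,σ) is μ + z_p·σ, with z_{0.35} = -0.3853 and z_{0.91} = 1.341.
Eliminate σ: μ = (z₂·x₁ − z₁·x₂)/(z₂ − z₁) = (1.341·3.4 − (-0.3853)·8)/1.726 = 4.43.
Then σ = (x₂ − x₁)/(z₂ − z₁) = (8 − 3.4)/1.726 = 2.67.

μ = 4.43, σ = 2.67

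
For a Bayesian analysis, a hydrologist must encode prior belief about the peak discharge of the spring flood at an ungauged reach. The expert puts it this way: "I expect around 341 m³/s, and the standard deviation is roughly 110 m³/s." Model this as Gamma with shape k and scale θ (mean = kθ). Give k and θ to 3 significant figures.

For Gamma(k, scale θ): mean = kθ, variance = kθ², so CV = 1/√k.
CV = SD/mean = 110/341 = 0.3226, hence k = 1/CV² = 9.61.
Then θ = mean/k = 341/9.61 = 35.5.

k ≈ 9.61, θ ≈ 35.5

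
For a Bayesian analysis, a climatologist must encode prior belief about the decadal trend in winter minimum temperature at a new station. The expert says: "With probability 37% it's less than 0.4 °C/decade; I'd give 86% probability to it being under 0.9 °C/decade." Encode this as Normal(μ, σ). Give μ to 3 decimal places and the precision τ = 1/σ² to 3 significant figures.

The p-quantile of Normal(μ,σ) is μ + z_p·σ, with z_{0.37} = -0.3319 and z_{0.86} = 1.08.
Eliminate σ: μ = (z₂·x₁ − z₁·x₂)/(z₂ − z₁) = (1.08·0.4 − (-0.3319)·0.9)/1.412 = 0.517.
Then σ = (x₂ − x₁)/(z₂ − z₁) = (0.9 − 0.4)/1.412 = 0.354.
Precision τ = 1/σ² = 1/0.3541² = 7.98.

μ = 0.517, τ = 7.98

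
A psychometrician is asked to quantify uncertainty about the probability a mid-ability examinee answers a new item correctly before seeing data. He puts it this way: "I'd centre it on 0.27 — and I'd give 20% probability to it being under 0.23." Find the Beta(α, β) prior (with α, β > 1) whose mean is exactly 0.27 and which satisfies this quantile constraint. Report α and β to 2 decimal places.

α ≈ 24.09, β ≈ 65.13

With mean 0.27 fixed, write α = 0.27s, β = 0.73s where s = α+β.
Need P(θ < 0.23) = 0.2 under Beta(0.27s, 0.73s). Normal approximation: (q−m)/√(m(1−m)/s) ≈ z_{0.2} = -0.842, so s ≈ 0.27·0.73·(-0.842)²/(0.23−0.27)² = 87.3.
At s = 87.3: P(θ<0.23) ≈ 0.203. Adjusting to match 0.2 gives s ≈ 89.21.
So α = 0.27·89.21 ≈ 24.09, β = 0.73·89.21 ≈ 65.13.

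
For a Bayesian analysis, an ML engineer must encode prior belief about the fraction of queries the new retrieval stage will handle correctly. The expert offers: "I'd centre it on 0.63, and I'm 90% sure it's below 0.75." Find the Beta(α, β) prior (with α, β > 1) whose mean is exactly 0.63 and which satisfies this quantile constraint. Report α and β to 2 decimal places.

With mean 0.63 fixed, write α = 0.63s, β = 0.37s where s = α+β.
Need P(θ < 0.75) = 0.9 under Beta(0.63s, 0.37s). Normal approximation: (q−m)/√(m(1−m)/s) ≈ z_{0.9} = 1.28, so s ≈ 0.63·0.37·(1.28)²/(0.75−0.63)² = 26.6.
At s = 26.6: P(θ<0.75) ≈ 0.907. Adjusting to match 0.9 gives s ≈ 25.15.
So α = 0.63·25.15 ≈ 15.85, β = 0.37·25.15 ≈ 9.31.

α ≈ 15.85, β ≈ 9.31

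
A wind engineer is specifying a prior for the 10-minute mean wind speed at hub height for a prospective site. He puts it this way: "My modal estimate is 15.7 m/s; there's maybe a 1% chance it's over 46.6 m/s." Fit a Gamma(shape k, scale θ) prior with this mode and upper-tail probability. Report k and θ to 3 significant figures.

Gamma(k,θ) with k>1 has mode (k−1)θ, so θ = 15.7/(k−1).
Need P(X < 46.6) = 0.99 with θ tied to k this way. Start at k = 2, θ = 15.7: P(X<46.6) ≈ 0.796.
Too low — raise k to concentrate. Iterating converges to k ≈ 4.81.
Then θ = 15.7/(4.81−1) ≈ 4.12.

k ≈ 4.81, θ ≈ 4.12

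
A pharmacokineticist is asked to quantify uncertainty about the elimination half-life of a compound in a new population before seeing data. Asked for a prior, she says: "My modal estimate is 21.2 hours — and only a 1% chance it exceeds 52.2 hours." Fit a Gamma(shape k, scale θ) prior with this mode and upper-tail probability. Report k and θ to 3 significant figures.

k ≈ 6.8, θ ≈ 3.66

Gamma(k,θ) with k>1 has mode (k−1)θ, so θ = 21.2/(k−1).
Need P(X < 52.2) = 0.99 with θ tied to k this way. Start at k = 2, θ = 21.2: P(X<52.2) ≈ 0.705.
Too low — raise k to concentrate. Iterating converges to k ≈ 6.8.
Then θ = 21.2/(6.8−1) ≈ 3.66.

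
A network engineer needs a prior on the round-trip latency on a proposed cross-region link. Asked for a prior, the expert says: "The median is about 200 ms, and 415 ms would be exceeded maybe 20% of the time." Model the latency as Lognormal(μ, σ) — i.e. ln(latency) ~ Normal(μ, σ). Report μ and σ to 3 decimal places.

If T ~ Lognormal(μ,σ) then ln T ~ Normal(μ,σ), so the p-quantile of ln T is μ + z_p·σ.
ln(200) = 5.298 and ln(415) = 6.028; z_{0.5} = 0, z_{0.8} = 0.8416.
σ = (6.028 − 5.298)/(0.8416 − (0)) = 0.867.
μ = 5.298 − (0)·0.867 = 5.298.

μ ≈ 5.298, σ ≈ 0.867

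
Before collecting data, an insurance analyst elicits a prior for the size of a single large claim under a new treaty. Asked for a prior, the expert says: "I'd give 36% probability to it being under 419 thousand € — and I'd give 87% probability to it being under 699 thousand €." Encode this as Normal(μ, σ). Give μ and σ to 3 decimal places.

For Normal(μ,σ), the p-quantile is μ + z_p·σ. Here z_{0.36} = -0.3585, z_{0.87} = 1.126.
So 419 = μ − 0.3585σ and 699 = μ + 1.126σ.
Subtracting: σ = (699 − 419)/(1.126 − (-0.3585)) = 188.571.
Then μ = 419 − (-0.3585)·188.571 = 486.595.

μ = 486.595, σ = 188.571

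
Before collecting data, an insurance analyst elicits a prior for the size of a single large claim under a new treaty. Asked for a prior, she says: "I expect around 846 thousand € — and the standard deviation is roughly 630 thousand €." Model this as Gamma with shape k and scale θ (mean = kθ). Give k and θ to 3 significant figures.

k ≈ 1.8, θ ≈ 469

For Gamma(k, scale θ): mean = kθ, variance = kθ², so CV = 1/√k.
CV = SD/mean = 630/846 = 0.7447, hence k = 1/CV² = 1.8.
Then θ = mean/k = 846/1.8 = 469.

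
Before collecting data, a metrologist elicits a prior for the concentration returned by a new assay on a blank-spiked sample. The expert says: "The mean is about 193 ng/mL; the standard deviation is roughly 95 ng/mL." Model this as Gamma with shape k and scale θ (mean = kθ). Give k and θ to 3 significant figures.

For Gamma(k, scale θ): mean = kθ, variance = kθ², so CV = 1/√k.
CV = SD/mean = 95/193 = 0.4922, hence k = 1/CV² = 4.13.
Then θ = mean/k = 193/4.13 = 46.8.

k ≈ 4.13, θ ≈ 46.8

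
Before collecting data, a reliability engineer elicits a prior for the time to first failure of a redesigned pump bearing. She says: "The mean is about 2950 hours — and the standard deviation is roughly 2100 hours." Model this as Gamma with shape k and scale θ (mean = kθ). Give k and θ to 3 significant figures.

k ≈ 1.97, θ ≈ 1490

For Gamma(k, scale θ): mean = kθ, variance = kθ², so CV = 1/√k.
CV = SD/mean = 2100/2950 = 0.7119, hence k = 1/CV² = 1.97.
Then θ = mean/k = 2950/1.97 = 1490.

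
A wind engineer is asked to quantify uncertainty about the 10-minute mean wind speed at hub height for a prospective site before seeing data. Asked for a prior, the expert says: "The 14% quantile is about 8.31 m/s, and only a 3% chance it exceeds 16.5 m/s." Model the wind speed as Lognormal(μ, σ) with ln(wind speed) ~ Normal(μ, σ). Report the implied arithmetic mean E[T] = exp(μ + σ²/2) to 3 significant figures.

E[T] ≈ 11 m/s

If T ~ Lognormal(μ,σ) then ln T ~ Normal(μ,σ), so the p-quantile of ln T is μ + z_p·σ.
ln(8.31) = 2.117 and ln(16.5) = 2.803; z_{0.14} = -1.08, z_{0.97} = 1.881.
σ = (2.803 − 2.117)/(1.881 − (-1.08)) = 0.232.
μ = 2.117 − (-1.08)·0.232 = 2.368.
E[T] = exp(μ + σ²/2) = exp(2.368 + 0.0268) = 11 m/s.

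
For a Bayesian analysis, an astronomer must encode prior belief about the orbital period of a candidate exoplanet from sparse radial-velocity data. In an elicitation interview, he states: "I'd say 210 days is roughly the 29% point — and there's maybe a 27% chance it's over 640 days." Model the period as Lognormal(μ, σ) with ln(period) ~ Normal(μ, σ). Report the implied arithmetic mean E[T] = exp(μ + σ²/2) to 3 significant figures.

If T ~ Lognormal(μ,σ) then ln T ~ Normal(μ,σ), so the p-quantile of ln T is μ + z_p·σ.
ln(210) = 5.347 and ln(640) = 6.461; z_{0.29} = -0.5534, z_{0.73} = 0.6128.
σ = (6.461 − 5.347)/(0.6128 − (-0.5534)) = 0.956.
μ = 5.347 − (-0.5534)·0.956 = 5.876.
E[T] = exp(μ + σ²/2) = exp(5.876 + 0.4565) = 563 days.

E[T] ≈ 563 days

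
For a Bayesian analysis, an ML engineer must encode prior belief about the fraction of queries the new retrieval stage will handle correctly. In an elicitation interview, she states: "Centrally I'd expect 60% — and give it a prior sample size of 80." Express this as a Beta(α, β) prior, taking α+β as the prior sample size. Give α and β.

Under the effective-sample-size interpretation, Beta(α, β) has prior mean α/(α+β) and prior sample size α+β.
So α+β = 80 and α/(α+β) = 0.6, giving α = 0.6·80 = 48 and β = 80 − 48 = 32.

α = 48, β = 32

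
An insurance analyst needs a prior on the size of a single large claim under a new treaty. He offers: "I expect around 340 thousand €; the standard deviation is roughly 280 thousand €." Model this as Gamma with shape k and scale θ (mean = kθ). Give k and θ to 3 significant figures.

For Gamma(k, scale θ): mean = kθ, variance = kθ², so CV = 1/√k.
CV = SD/mean = 280/340 = 0.8235, hence k = 1/CV² = 1.47.
Then θ = mean/k = 340/1.47 = 231.

k ≈ 1.47, θ ≈ 231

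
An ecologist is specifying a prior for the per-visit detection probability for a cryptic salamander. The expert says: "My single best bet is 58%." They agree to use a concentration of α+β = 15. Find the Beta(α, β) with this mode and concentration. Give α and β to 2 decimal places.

α = 8.54, β = 6.46

For α,β > 1 the Beta mode is (α−1)/(α+β−2). With α+β = 15, the mode is (α−1)/13.
Set (α−1)/13 = 0.58 → α = 1 + 0.58·13 = 8.54.
β = 15 − α = 6.46.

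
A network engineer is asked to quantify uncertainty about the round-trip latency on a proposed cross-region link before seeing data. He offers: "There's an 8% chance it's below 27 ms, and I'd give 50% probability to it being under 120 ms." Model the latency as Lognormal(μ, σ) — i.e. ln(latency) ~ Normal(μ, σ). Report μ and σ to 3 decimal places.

If T ~ Lognormal(μ,σ) then ln T ~ Normal(μ,σ), so the p-quantile of ln T is μ + z_p·σ.
ln(27) = 3.296 and ln(120) = 4.787; z_{0.08} = -1.405, z_{0.5} = 0.
σ = (4.787 − 3.296)/(0 − (-1.405)) = 1.062.
μ = 3.296 − (-1.405)·1.062 = 4.787.

μ ≈ 4.787, σ ≈ 1.062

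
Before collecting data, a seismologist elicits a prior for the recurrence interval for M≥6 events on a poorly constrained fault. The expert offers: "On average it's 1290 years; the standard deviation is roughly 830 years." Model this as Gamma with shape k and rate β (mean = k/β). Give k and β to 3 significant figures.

For Gamma(k, rate β): mean = k/β, variance = k/β², so CV = 1/√k.
CV = SD/mean = 830/1290 = 0.6434, hence k = 1/CV² = 2.42.
Then β = k/mean = 2.42/1290 = 0.00187.

k ≈ 2.42, β ≈ 0.00187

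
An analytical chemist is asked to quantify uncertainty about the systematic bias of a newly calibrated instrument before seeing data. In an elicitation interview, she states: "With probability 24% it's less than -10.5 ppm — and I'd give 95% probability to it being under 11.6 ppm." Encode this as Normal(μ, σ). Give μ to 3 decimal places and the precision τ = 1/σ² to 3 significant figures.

μ = -3.861, τ = 0.0113

For Normal(μ,σ), the p-quantile is μ + z_p·σ. Here z_{0.24} = -0.7063, z_{0.95} = 1.645.
So -10.5 = μ − 0.7063σ and 11.6 = μ + 1.645σ.
Subtracting: σ = (11.6 − -10.5)/(1.645 − (-0.7063)) = 9.400.
Then μ = -10.5 − (-0.7063)·9.400 = -3.861.
Precision τ = 1/σ² = 1/9.4² = 0.0113.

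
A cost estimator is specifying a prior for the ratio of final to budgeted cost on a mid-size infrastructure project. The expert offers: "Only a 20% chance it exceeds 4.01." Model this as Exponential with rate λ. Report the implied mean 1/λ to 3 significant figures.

mean ≈ 2.49

P(T > 4.01) = e^(−λ·4.01) = 0.2, so λ = −ln(0.2)/4.01 = 0.401.
Mean = 1/λ = 2.49.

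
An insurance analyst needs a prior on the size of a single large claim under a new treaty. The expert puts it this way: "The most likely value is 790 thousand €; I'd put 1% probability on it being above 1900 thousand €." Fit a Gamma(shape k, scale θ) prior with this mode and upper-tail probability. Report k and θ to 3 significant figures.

k ≈ 7.15, θ ≈ 129

Gamma(k,θ) with k>1 has mode (k−1)θ, so θ = 790/(k−1).
Need P(X < 1900) = 0.99 with θ tied to k this way. Start at k = 2, θ = 790: P(X<1900) ≈ 0.693.
Too low — raise k to concentrate. Iterating converges to k ≈ 7.15.
Then θ = 790/(7.15−1) ≈ 129.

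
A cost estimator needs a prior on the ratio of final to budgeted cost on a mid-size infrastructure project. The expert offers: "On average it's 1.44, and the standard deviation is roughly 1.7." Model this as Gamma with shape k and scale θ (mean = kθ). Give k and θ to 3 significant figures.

For Gamma(k, scale θ): mean = kθ, variance = kθ², so CV = 1/√k.
CV = SD/mean = 1.7/1.44 = 1.181, hence k = 1/CV² = 0.718.
Then θ = mean/k = 1.44/0.718 = 2.01.

k ≈ 0.718, θ ≈ 2.01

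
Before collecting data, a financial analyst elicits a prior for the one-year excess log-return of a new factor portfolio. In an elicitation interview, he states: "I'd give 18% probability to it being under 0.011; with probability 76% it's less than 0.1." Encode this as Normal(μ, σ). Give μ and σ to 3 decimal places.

The p-quantile of Normal(μ,σ) is μ + z_p·σ, with z_{0.18} = -0.9154 and z_{0.76} = 0.7063.
Eliminate σ: μ = (z₂·x₁ − z₁·x₂)/(z₂ − z₁) = (0.7063·0.011 − (-0.9154)·0.1)/1.622 = 0.061.
Then σ = (x₂ − x₁)/(z₂ − z₁) = (0.1 − 0.011)/1.622 = 0.055.

μ = 0.061, σ = 0.055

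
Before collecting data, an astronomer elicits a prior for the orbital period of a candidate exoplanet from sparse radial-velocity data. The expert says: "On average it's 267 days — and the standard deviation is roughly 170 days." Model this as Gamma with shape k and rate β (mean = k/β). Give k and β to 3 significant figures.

k ≈ 2.47, β ≈ 0.00924

For Gamma(k, rate β): mean = k/β, variance = k/β², so CV = 1/√k.
CV = SD/mean = 170/267 = 0.6367, hence k = 1/CV² = 2.47.
Then β = k/mean = 2.47/267 = 0.00924.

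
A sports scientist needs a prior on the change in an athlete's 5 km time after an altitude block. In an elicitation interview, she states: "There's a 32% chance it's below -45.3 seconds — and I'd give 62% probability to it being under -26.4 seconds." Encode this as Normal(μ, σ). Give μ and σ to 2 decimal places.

For Normal(μ,σ), the p-quantile is μ + z_p·σ. Here z_{0.32} = -0.4677, z_{0.62} = 0.3055.
So -45.3 = μ − 0.4677σ and -26.4 = μ + 0.3055σ.
Subtracting: σ = (-26.4 − -45.3)/(0.3055 − (-0.4677)) = 24.44.
Then μ = -45.3 − (-0.4677)·24.44 = -33.87.

μ = -33.87, σ = 24.44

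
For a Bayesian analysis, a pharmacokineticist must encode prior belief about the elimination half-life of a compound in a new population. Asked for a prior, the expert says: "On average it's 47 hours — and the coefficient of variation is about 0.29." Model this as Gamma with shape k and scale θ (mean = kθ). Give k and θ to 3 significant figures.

For Gamma(k, scale θ): mean = kθ, variance = kθ², so CV = 1/√k.
CV = 0.29, hence k = 1/CV² = 11.9.
Then θ = mean/k = 47/11.9 = 3.95.

k ≈ 11.9, θ ≈ 3.95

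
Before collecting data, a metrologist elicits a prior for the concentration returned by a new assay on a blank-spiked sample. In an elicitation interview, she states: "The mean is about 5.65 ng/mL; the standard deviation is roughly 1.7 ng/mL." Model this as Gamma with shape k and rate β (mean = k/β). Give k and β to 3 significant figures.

k ≈ 11, β ≈ 1.96

For Gamma(k, rate β): mean = k/β, variance = k/β², so CV = 1/√k.
CV = SD/mean = 1.7/5.65 = 0.3009, hence k = 1/CV² = 11.
Then β = k/mean = 11/5.65 = 1.96.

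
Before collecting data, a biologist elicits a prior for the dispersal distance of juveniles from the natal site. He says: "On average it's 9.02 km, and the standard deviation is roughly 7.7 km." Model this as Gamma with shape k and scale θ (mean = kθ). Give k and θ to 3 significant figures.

For Gamma(k, scale θ): mean = kθ, variance = kθ², so CV = 1/√k.
CV = SD/mean = 7.7/9.02 = 0.8537, hence k = 1/CV² = 1.37.
Then θ = mean/k = 9.02/1.37 = 6.57.

k ≈ 1.37, θ ≈ 6.57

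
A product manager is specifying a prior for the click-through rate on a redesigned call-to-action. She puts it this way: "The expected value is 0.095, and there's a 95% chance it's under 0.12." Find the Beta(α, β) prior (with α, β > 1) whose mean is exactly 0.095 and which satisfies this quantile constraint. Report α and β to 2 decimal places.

α ≈ 38.55, β ≈ 367.20

With mean 0.095 fixed, write α = 0.095s, β = 0.905s where s = α+β.
Need P(θ < 0.12) = 0.95 under Beta(0.095s, 0.905s). Normal approximation: (q−m)/√(m(1−m)/s) ≈ z_{0.95} = 1.64, so s ≈ 0.095·0.905·(1.64)²/(0.12−0.095)² = 372.2.
At s = 372.2: P(θ<0.12) ≈ 0.943. Adjusting to match 0.95 gives s ≈ 405.74.
So α = 0.095·405.74 ≈ 38.55, β = 0.905·405.74 ≈ 367.20.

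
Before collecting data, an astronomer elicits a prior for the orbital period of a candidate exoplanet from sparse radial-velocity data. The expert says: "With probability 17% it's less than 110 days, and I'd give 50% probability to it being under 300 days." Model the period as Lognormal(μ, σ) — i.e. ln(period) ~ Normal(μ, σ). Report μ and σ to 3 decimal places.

If T ~ Lognormal(μ,σ) then ln T ~ Normal(μ,σ), so the p-quantile of ln T is μ + z_p·σ.
ln(110) = 4.7 and ln(300) = 5.704; z_{0.17} = -0.9542, z_{0.5} = 0.
σ = (5.704 − 4.7)/(0 − (-0.9542)) = 1.051.
μ = 4.7 − (-0.9542)·1.051 = 5.704.

μ ≈ 5.704, σ ≈ 1.051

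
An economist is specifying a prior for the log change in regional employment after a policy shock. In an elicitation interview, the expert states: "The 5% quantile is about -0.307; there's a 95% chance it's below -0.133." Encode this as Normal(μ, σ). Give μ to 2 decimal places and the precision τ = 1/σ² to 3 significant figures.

The p-quantile of Normal(μ,σ) is μ + z_p·σ, with z_{0.05} = -1.645 and z_{0.95} = 1.645.
Eliminate σ: μ = (z₂·x₁ − z₁·x₂)/(z₂ − z₁) = (1.645·-0.307 − (-1.645)·-0.133)/3.29 = -0.22.
Then σ = (x₂ − x₁)/(z₂ − z₁) = (-0.133 − -0.307)/3.29 = 0.05.
Precision τ = 1/σ² = 1/0.05289² = 357.

μ = -0.22, τ = 357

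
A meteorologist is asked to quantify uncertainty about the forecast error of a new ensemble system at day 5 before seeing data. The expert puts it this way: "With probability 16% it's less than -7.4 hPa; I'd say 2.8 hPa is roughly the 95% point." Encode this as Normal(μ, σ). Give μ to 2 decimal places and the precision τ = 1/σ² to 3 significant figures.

μ = -3.56, τ = 0.067

The p-quantile of Normal(μ,σ) is μ + z_p·σ, with z_{0.16} = -0.9945 and z_{0.95} = 1.645.
Eliminate σ: μ = (z₂·x₁ − z₁·x₂)/(z₂ − z₁) = (1.645·-7.4 − (-0.9945)·2.8)/2.639 = -3.56.
Then σ = (x₂ − x₁)/(z₂ − z₁) = (2.8 − -7.4)/2.639 = 3.86.
Precision τ = 1/σ² = 1/3.865² = 0.067.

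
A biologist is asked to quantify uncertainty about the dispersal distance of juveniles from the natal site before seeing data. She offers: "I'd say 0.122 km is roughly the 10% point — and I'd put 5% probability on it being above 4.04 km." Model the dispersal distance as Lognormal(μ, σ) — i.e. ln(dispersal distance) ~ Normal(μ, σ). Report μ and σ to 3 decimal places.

If T ~ Lognormal(μ,σ) then ln T ~ Normal(μ,σ), so the p-quantile of ln T is μ + z_p·σ.
ln(0.122) = -2.104 and ln(4.04) = 1.396; z_{0.1} = -1.282, z_{0.95} = 1.645.
σ = (1.396 − -2.104)/(1.645 − (-1.282)) = 1.196.
μ = -2.104 − (-1.282)·1.196 = -0.571.

μ ≈ -0.571, σ ≈ 1.196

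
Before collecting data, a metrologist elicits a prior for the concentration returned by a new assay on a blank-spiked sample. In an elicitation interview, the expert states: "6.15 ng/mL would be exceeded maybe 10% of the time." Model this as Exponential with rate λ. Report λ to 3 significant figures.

P(T > 6.15) = e^(−λ·6.15) = 0.1, so λ = −ln(0.1)/6.15 = 0.374.

λ ≈ 0.374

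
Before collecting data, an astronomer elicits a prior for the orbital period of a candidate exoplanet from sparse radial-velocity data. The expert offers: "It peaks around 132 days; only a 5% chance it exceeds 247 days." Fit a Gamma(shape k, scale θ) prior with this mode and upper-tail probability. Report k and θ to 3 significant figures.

k ≈ 8.09, θ ≈ 18.6

Gamma(k,θ) with k>1 has mode (k−1)θ, so θ = 132/(k−1).
Need P(X < 247) = 0.95 with θ tied to k this way. Start at k = 2, θ = 132: P(X<247) ≈ 0.558.
Too low — raise k to concentrate. Iterating converges to k ≈ 8.09.
Then θ = 132/(8.09−1) ≈ 18.6.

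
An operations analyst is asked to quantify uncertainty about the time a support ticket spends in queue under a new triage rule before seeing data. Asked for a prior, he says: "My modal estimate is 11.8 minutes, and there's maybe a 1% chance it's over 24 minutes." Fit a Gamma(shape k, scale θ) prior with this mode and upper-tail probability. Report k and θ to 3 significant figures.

Gamma(k,θ) with k>1 has mode (k−1)θ, so θ = 11.8/(k−1).
Need P(X < 24) = 0.99 with θ tied to k this way. Start at k = 2, θ = 11.8: P(X<24) ≈ 0.603.
Too low — raise k to concentrate. Iterating converges to k ≈ 10.7.
Then θ = 11.8/(10.7−1) ≈ 1.21.

k ≈ 10.7, θ ≈ 1.21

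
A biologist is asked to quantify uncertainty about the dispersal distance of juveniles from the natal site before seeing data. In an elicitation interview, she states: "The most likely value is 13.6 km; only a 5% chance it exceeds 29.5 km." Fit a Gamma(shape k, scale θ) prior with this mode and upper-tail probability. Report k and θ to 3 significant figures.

k ≈ 5.59, θ ≈ 2.96

Gamma(k,θ) with k>1 has mode (k−1)θ, so θ = 13.6/(k−1).
Need P(X < 29.5) = 0.95 with θ tied to k this way. Start at k = 2, θ = 13.6: P(X<29.5) ≈ 0.638.
Too low — raise k to concentrate. Iterating converges to k ≈ 5.59.
Then θ = 13.6/(5.59−1) ≈ 2.96.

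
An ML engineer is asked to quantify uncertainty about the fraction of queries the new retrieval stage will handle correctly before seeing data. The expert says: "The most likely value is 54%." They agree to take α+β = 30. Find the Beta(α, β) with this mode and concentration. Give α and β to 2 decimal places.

α = 16.12, β = 13.88

For α,β > 1 the Beta mode is (α−1)/(α+β−2). With α+β = 30, the mode is (α−1)/28.
Set (α−1)/28 = 0.54 → α = 1 + 0.54·28 = 16.12.
β = 30 − α = 13.88.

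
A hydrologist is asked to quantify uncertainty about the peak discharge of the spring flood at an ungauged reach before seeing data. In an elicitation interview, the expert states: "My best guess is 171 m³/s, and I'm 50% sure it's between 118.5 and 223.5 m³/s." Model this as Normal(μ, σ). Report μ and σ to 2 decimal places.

A symmetric 50% interval runs μ ± z·σ with z = 0.6745.
Half-width = 52.5, so σ = 52.5/0.6745 = 77.84.
μ is the stated best guess, 171.00.

μ = 171.00, σ = 77.84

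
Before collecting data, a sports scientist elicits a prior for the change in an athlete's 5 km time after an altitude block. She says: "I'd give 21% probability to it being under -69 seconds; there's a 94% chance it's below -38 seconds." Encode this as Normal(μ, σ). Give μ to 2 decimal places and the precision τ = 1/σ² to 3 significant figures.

For Normal(μ,σ), the p-quantile is μ + z_p·σ. Here z_{0.21} = -0.8064, z_{0.94} = 1.555.
So -69 = μ − 0.8064σ and -38 = μ + 1.555σ.
Subtracting: σ = (-38 − -69)/(1.555 − (-0.8064)) = 13.13.
Then μ = -69 − (-0.8064)·13.13 = -58.41.
Precision τ = 1/σ² = 1/13.13² = 0.0058.

μ = -58.41, τ = 0.0058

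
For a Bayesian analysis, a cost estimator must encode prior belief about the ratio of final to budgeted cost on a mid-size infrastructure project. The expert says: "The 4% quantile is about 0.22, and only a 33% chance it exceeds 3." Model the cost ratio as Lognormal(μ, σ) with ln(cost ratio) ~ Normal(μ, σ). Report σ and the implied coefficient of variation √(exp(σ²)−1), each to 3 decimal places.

σ ≈ 1.193, CV ≈ 1.774

If T ~ Lognormal(μ,σ) then ln T ~ Normal(μ,σ), so the p-quantile of ln T is μ + z_p·σ.
ln(0.22) = -1.514 and ln(3) = 1.099; z_{0.04} = -1.751, z_{0.67} = 0.4399.
σ = (1.099 − -1.514)/(0.4399 − (-1.751)) = 1.193.
μ = -1.514 − (-1.751)·1.193 = 0.574.
CV = √(exp(σ²)−1) = √(exp(1.4225)−1) = 1.774.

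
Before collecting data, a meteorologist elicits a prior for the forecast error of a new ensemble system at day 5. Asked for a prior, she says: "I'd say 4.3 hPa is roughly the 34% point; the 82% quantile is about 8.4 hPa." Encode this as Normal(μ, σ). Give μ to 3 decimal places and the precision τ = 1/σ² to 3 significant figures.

μ = 5.574, τ = 0.105

For Normal(μ,σ), the p-quantile is μ + z_p·σ. Here z_{0.34} = -0.4125, z_{0.82} = 0.9154.
So 4.3 = μ − 0.4125σ and 8.4 = μ + 0.9154σ.
Subtracting: σ = (8.4 − 4.3)/(0.9154 − (-0.4125)) = 3.088.
Then μ = 4.3 − (-0.4125)·3.088 = 5.574.
Precision τ = 1/σ² = 1/3.088² = 0.105.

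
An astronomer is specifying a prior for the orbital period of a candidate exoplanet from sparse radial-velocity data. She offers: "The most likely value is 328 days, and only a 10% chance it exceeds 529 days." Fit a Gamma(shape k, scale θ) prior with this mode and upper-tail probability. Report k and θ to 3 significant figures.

Gamma(k,θ) with k>1 has mode (k−1)θ, so θ = 328/(k−1).
Need P(X < 529) = 0.9 with θ tied to k this way. Start at k = 2, θ = 328: P(X<529) ≈ 0.479.
Too low — raise k to concentrate. Iterating converges to k ≈ 9.23.
Then θ = 328/(9.23−1) ≈ 39.8.

k ≈ 9.23, θ ≈ 39.8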